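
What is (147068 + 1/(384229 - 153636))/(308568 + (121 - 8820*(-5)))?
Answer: 33912851325/81350673877 ≈ 0.41687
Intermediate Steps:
(147068 + 1/(384229 - 153636))/(308568 + (121 - 8820*(-5))) = (147068 + 1/230593)/(308568 + (121 - 210*(-210))) = (147068 + 1/230593)/(308568 + (121 + 44100)) = 33912851325/(230593*(308568 + 44221)) = (33912851325/230593)/352789 = (33912851325/230593)*(1/352789) = 33912851325/81350673877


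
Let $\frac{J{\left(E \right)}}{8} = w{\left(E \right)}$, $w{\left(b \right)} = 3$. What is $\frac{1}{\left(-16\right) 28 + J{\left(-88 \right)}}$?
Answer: $- \frac{1}{424} \approx -0.0023585$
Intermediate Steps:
$J{\left(E \right)} = 24$ ($J{\left(E \right)} = 8 \cdot 3 = 24$)
$\frac{1}{\left(-16\right) 28 + J{\left(-88 \right)}} = \frac{1}{\left(-16\right) 28 + 24} = \frac{1}{-448 + 24} = \frac{1}{-424} = - \frac{1}{424}$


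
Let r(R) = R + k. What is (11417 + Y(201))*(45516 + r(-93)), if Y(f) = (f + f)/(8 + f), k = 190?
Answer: 108857933215/209 ≈ 5.2085e+8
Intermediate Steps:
r(R) = 190 + R (r(R) = R + 190 = 190 + R)
Y(f) = 2*f/(8 + f) (Y(f) = (2*f)/(8 + f) = 2*f/(8 + f))
(11417 + Y(201))*(45516 + r(-93)) = (11417 + 2*201/(8 + 201))*(45516 + (190 - 93)) = (11417 + 2*201/209)*(45516 + 97) = (11417 + 2*201*(1/209))*45613 = (11417 + 402/209)*45613 = (2386555/209)*45613 = 108857933215/209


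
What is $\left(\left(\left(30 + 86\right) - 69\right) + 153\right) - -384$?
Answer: $584$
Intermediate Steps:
$\left(\left(\left(30 + 86\right) - 69\right) + 153\right) - -384 = \left(\left(116 - 69\right) + 153\right) + 384 = \left(47 + 153\right) + 384 = 200 + 384 = 584$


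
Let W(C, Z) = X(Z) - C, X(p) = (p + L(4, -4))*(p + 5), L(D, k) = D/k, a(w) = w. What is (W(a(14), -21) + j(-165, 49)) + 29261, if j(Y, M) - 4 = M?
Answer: 29652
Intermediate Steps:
X(p) = (-1 + p)*(5 + p) (X(p) = (p + 4/(-4))*(p + 5) = (p + 4*(-¼))*(5 + p) = (p - 1)*(5 + p) = (-1 + p)*(5 + p))
j(Y, M) = 4 + M
W(C, Z) = -5 + Z² - C + 4*Z (W(C, Z) = (-5 + Z² + 4*Z) - C = -5 + Z² - C + 4*Z)
(W(a(14), -21) + j(-165, 49)) + 29261 = ((-5 + (-21)² - 1*14 + 4*(-21)) + (4 + 49)) + 29261 = ((-5 + 441 - 14 - 84) + 53) + 29261 = (338 + 53) + 29261 = 391 + 29261 = 29652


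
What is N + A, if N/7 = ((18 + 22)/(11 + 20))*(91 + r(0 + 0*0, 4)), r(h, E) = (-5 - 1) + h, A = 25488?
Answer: 813928/31 ≈ 26256.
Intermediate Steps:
r(h, E) = -6 + h
N = 23800/31 (N = 7*(((18 + 22)/(11 + 20))*(91 + (-6 + (0 + 0*0)))) = 7*((40/31)*(91 + (-6 + (0 + 0)))) = 7*((40*(1/31))*(91 + (-6 + 0))) = 7*(40*(91 - 6)/31) = 7*((40/31)*85) = 7*(3400/31) = 23800/31 ≈ 767.74)
N + A = 23800/31 + 25488 = 813928/31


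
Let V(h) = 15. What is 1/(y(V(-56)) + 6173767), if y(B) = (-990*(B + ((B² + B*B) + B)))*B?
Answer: -1/954233 ≈ -1.0480e-6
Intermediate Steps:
y(B) = B*(-1980*B - 1980*B²) (y(B) = (-990*(B + ((B² + B²) + B)))*B = (-990*(B + (2*B² + B)))*B = (-990*(B + (B + 2*B²)))*B = (-990*(2*B + 2*B²))*B = (-1980*B - 1980*B²)*B = B*(-1980*B - 1980*B²))
1/(y(V(-56)) + 6173767) = 1/(1980*15²*(-1 - 1*15) + 6173767) = 1/(1980*225*(-1 - 15) + 6173767) = 1/(1980*225*(-16) + 6173767) = 1/(-7128000 + 6173767) = 1/(-954233) = -1/954233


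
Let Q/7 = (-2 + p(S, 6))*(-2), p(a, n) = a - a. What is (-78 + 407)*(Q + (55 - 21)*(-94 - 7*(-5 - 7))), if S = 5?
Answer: -102648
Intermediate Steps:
p(a, n) = 0
Q = 28 (Q = 7*((-2 + 0)*(-2)) = 7*(-2*(-2)) = 7*4 = 28)
(-78 + 407)*(Q + (55 - 21)*(-94 - 7*(-5 - 7))) = (-78 + 407)*(28 + (55 - 21)*(-94 - 7*(-5 - 7))) = 329*(28 + 34*(-94 - 7*(-12))) = 329*(28 + 34*(-94 + 84)) = 329*(28 + 34*(-10)) = 329*(28 - 340) = 329*(-312) = -102648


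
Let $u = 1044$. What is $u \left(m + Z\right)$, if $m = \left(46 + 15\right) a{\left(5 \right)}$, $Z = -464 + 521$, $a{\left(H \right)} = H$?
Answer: $377928$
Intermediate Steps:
$Z = 57$
$m = 305$ ($m = \left(46 + 15\right) 5 = 61 \cdot 5 = 305$)
$u \left(m + Z\right) = 1044 \left(305 + 57\right) = 1044 \cdot 362 = 377928$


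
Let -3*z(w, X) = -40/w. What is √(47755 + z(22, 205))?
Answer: √52005855/33 ≈ 218.53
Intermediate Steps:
z(w, X) = 40/(3*w) (z(w, X) = -(-40)/(3*w) = 40/(3*w))
√(47755 + z(22, 205)) = √(47755 + (40/3)/22) = √(47755 + (40/3)*(1/22)) = √(47755 + 20/33) = √(1575935/33) = √52005855/33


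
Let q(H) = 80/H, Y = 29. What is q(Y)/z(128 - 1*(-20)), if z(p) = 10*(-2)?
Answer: -4/29 ≈ -0.13793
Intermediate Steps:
z(p) = -20
q(Y)/z(128 - 1*(-20)) = (80/29)/(-20) = (80*(1/29))*(-1/20) = (80/29)*(-1/20) = -4/29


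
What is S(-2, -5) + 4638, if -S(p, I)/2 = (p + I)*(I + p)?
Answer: 4540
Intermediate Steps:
S(p, I) = -2*(I + p)² (S(p, I) = -2*(p + I)*(I + p) = -2*(I + p)*(I + p) = -2*(I + p)²)
S(-2, -5) + 4638 = -2*(-5 - 2)² + 4638 = -2*(-7)² + 4638 = -2*49 + 4638 = -98 + 4638 = 4540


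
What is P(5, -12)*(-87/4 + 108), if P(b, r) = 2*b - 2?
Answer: 690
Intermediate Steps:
P(b, r) = -2 + 2*b
P(5, -12)*(-87/4 + 108) = (-2 + 2*5)*(-87/4 + 108) = (-2 + 10)*(-87*1/4 + 108) = 8*(-87/4 + 108) = 8*(345/4) = 690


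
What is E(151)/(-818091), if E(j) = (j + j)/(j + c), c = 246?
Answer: -302/324782127 ≈ -9.2985e-7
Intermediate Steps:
E(j) = 2*j/(246 + j) (E(j) = (j + j)/(j + 246) = (2*j)/(246 + j) = 2*j/(246 + j))
E(151)/(-818091) = (2*151/(246 + 151))/(-818091) = (2*151/397)*(-1/818091) = (2*151*(1/397))*(-1/818091) = (302/397)*(-1/818091) = -302/324782127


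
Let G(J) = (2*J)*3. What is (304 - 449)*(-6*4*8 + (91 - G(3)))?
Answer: 17255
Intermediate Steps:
G(J) = 6*J
(304 - 449)*(-6*4*8 + (91 - G(3))) = (304 - 449)*(-6*4*8 + (91 - 6*3)) = -145*(-24*8 + (91 - 1*18)) = -145*(-192 + (91 - 18)) = -145*(-192 + 73) = -145*(-119) = 17255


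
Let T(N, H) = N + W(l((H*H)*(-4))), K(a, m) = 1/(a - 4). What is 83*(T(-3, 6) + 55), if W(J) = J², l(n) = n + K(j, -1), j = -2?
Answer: 62258051/36 ≈ 1.7294e+6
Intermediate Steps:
K(a, m) = 1/(-4 + a)
l(n) = -⅙ + n (l(n) = n + 1/(-4 - 2) = n + 1/(-6) = n - ⅙ = -⅙ + n)
T(N, H) = N + (-⅙ - 4*H²)² (T(N, H) = N + (-⅙ + (H*H)*(-4))² = N + (-⅙ + H²*(-4))² = N + (-⅙ - 4*H²)²)
83*(T(-3, 6) + 55) = 83*((-3 + (1 + 24*6²)²/36) + 55) = 83*((-3 + (1 + 24*36)²/36) + 55) = 83*((-3 + (1 + 864)²/36) + 55) = 83*((-3 + (1/36)*865²) + 55) = 83*((-3 + (1/36)*748225) + 55) = 83*((-3 + 748225/36) + 55) = 83*(748117/36 + 55) = 83*(750097/36) = 62258051/36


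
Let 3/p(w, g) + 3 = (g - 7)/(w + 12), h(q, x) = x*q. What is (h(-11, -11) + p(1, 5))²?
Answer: 24226084/1681 ≈ 14412.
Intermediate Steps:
h(q, x) = q*x
p(w, g) = 3/(-3 + (-7 + g)/(12 + w)) (p(w, g) = 3/(-3 + (g - 7)/(w + 12)) = 3/(-3 + (-7 + g)/(12 + w)))
(h(-11, -11) + p(1, 5))² = (-11*(-11) + 3*(-12 - 1*1)/(43 - 1*5 + 3*1))² = (121 + 3*(-12 - 1)/(43 - 5 + 3))² = (121 + 3*(-13)/41)² = (121 + 3*(1/41)*(-13))² = (121 - 39/41)² = (4922/41)² = 24226084/1681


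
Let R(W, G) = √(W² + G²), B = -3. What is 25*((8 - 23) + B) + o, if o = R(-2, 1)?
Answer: -450 + √5 ≈ -447.76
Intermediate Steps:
R(W, G) = √(G² + W²)
o = √5 (o = √(1² + (-2)²) = √(1 + 4) = √5 ≈ 2.2361)
25*((8 - 23) + B) + o = 25*((8 - 23) - 3) + √5 = 25*(-15 - 3) + √5 = 25*(-18) + √5 = -450 + √5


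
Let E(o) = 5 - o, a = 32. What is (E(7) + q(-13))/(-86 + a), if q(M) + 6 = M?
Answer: 7/18 ≈ 0.38889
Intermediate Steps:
q(M) = -6 + M
(E(7) + q(-13))/(-86 + a) = ((5 - 1*7) + (-6 - 13))/(-86 + 32) = ((5 - 7) - 19)/(-54) = (-2 - 19)*(-1/54) = -21*(-1/54) = 7/18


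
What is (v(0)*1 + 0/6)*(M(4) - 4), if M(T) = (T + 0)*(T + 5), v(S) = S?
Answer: 0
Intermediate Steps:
M(T) = T*(5 + T)
(v(0)*1 + 0/6)*(M(4) - 4) = (0*1 + 0/6)*(4*(5 + 4) - 4) = (0 + 0*(1/6))*(4*9 - 4) = (0 + 0)*(36 - 4) = 0*32 = 0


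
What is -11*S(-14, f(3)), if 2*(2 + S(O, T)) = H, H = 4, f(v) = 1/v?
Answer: 0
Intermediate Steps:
S(O, T) = 0 (S(O, T) = -2 + (1/2)*4 = -2 + 2 = 0)
-11*S(-14, f(3)) = -11*0 = 0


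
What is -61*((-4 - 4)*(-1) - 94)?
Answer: 5246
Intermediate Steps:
-61*((-4 - 4)*(-1) - 94) = -61*(-8*(-1) - 94) = -61*(8 - 94) = -61*(-86) = 5246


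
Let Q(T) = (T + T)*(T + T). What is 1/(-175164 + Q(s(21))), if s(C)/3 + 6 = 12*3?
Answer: -1/142764 ≈ -7.0046e-6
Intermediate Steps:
s(C) = 90 (s(C) = -18 + 3*(12*3) = -18 + 3*36 = -18 + 108 = 90)
Q(T) = 4*T² (Q(T) = (2*T)*(2*T) = 4*T²)
1/(-175164 + Q(s(21))) = 1/(-175164 + 4*90²) = 1/(-175164 + 4*8100) = 1/(-175164 + 32400) = 1/(-142764) = -1/142764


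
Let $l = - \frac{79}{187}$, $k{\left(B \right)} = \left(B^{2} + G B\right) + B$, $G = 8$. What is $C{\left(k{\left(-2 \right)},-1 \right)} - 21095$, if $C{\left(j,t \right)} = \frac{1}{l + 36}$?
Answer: $- \frac{140344848}{6653} \approx -21095.0$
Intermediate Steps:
$k{\left(B \right)} = B^{2} + 9 B$ ($k{\left(B \right)} = \left(B^{2} + 8 B\right) + B = B^{2} + 9 B$)
$l = - \frac{79}{187}$ ($l = \left(-79\right) \frac{1}{187} = - \frac{79}{187} \approx -0.42246$)
$C{\left(j,t \right)} = \frac{187}{6653}$ ($C{\left(j,t \right)} = \frac{1}{- \frac{79}{187} + 36} = \frac{1}{\frac{6653}{187}} = \frac{187}{6653}$)
$C{\left(k{\left(-2 \right)},-1 \right)} - 21095 = \frac{187}{6653} - 21095 = - \frac{140344848}{6653}$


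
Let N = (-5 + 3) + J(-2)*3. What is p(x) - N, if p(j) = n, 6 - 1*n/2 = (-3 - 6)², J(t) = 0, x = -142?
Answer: -148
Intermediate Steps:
n = -150 (n = 12 - 2*(-3 - 6)² = 12 - 2*(-9)² = 12 - 2*81 = 12 - 162 = -150)
N = -2 (N = (-5 + 3) + 0*3 = -2 + 0 = -2)
p(j) = -150
p(x) - N = -150 - 1*(-2) = -150 + 2 = -148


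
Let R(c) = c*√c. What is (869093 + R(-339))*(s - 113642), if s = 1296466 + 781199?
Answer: 1706918641139 - 665803797*I*√339 ≈ 1.7069e+12 - 1.2259e+10*I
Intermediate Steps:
s = 2077665
R(c) = c^(3/2)
(869093 + R(-339))*(s - 113642) = (869093 + (-339)^(3/2))*(2077665 - 113642) = (869093 - 339*I*√339)*1964023 = 1706918641139 - 665803797*I*√339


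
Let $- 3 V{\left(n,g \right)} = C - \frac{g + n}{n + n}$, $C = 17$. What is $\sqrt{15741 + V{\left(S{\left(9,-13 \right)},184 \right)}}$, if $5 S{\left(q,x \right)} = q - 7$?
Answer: $\frac{\sqrt{569238}}{6} \approx 125.75$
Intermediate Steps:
$S{\left(q,x \right)} = - \frac{7}{5} + \frac{q}{5}$ ($S{\left(q,x \right)} = \frac{q - 7}{5} = \frac{-7 + q}{5} = - \frac{7}{5} + \frac{q}{5}$)
$V{\left(n,g \right)} = - \frac{17}{3} + \frac{g + n}{6 n}$ ($V{\left(n,g \right)} = - \frac{17 - \frac{g + n}{n + n}}{3} = - \frac{17 - \frac{g + n}{2 n}}{3} = - \frac{17}{3} + \frac{g + n}{6 n}$)
$\sqrt{15741 + V{\left(S{\left(9,-13 \right)},184 \right)}} = \sqrt{15741 + \frac{184 - 33 \left(- \frac{7}{5} + \frac{1}{5} \cdot 9\right)}{6 \left(- \frac{7}{5} + \frac{1}{5} \cdot 9\right)}} = \sqrt{15741 + \frac{184 - 33 \left(- \frac{7}{5} + \frac{9}{5}\right)}{6 \left(- \frac{7}{5} + \frac{9}{5}\right)}} = \sqrt{15741 + \frac{184 - \frac{66}{5}}{6 \cdot \frac{2}{5}}} = \sqrt{15741 + \frac{1}{6} \cdot \frac{5}{2} \left(184 - \frac{66}{5}\right)} = \sqrt{15741 + \frac{1}{6} \cdot \frac{5}{2} \cdot \frac{854}{5}} = \sqrt{15741 + \frac{427}{6}} = \sqrt{\frac{94873}{6}} = \frac{\sqrt{569238}}{6}$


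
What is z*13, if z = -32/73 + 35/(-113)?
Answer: -80223/8249 ≈ -9.7252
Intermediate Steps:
z = -6171/8249 (z = -32*1/73 + 35*(-1/113) = -32/73 - 35/113 = -6171/8249 ≈ -0.74809)
z*13 = -6171/8249*13 = -80223/8249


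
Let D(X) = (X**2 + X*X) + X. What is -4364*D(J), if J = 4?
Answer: -157104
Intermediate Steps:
D(X) = X + 2*X**2 (D(X) = (X**2 + X**2) + X = 2*X**2 + X = X + 2*X**2)
-4364*D(J) = -17456*(1 + 2*4) = -17456*(1 + 8) = -17456*9 = -4364*36 = -157104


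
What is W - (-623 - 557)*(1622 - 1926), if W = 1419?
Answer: -357301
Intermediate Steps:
W - (-623 - 557)*(1622 - 1926) = 1419 - (-623 - 557)*(1622 - 1926) = 1419 - (-1180)*(-304) = 1419 - 1*358720 = 1419 - 358720 = -357301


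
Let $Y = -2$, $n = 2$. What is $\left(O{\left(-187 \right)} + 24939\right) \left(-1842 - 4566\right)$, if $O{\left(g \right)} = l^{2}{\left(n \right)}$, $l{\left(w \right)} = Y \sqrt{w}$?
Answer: $-159860376$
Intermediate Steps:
$l{\left(w \right)} = - 2 \sqrt{w}$
$O{\left(g \right)} = 8$ ($O{\left(g \right)} = \left(- 2 \sqrt{2}\right)^{2} = 8$)
$\left(O{\left(-187 \right)} + 24939\right) \left(-1842 - 4566\right) = \left(8 + 24939\right) \left(-1842 - 4566\right) = 24947 \left(-6408\right) = -159860376$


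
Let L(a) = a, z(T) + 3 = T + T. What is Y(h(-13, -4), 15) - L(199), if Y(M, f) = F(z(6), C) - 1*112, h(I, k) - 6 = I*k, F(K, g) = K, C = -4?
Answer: -302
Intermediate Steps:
z(T) = -3 + 2*T (z(T) = -3 + (T + T) = -3 + 2*T)
h(I, k) = 6 + I*k
Y(M, f) = -103 (Y(M, f) = (-3 + 2*6) - 1*112 = (-3 + 12) - 112 = 9 - 112 = -103)
Y(h(-13, -4), 15) - L(199) = -103 - 1*199 = -103 - 199 = -302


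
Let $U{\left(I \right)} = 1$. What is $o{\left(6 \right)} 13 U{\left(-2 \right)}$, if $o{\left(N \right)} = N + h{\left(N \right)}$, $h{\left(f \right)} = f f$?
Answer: $546$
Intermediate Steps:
$h{\left(f \right)} = f^{2}$
$o{\left(N \right)} = N + N^{2}$
$o{\left(6 \right)} 13 U{\left(-2 \right)} = 6 \left(1 + 6\right) 13 \cdot 1 = 6 \cdot 7 \cdot 13 \cdot 1 = 42 \cdot 13 \cdot 1 = 546 \cdot 1 = 546$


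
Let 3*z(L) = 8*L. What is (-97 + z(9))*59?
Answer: -4307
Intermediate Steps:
z(L) = 8*L/3 (z(L) = (8*L)/3 = 8*L/3)
(-97 + z(9))*59 = (-97 + (8/3)*9)*59 = (-97 + 24)*59 = -73*59 = -4307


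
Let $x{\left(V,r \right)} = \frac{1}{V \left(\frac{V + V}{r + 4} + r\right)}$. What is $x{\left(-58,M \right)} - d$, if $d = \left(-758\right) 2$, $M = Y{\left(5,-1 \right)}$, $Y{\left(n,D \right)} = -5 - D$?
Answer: $1516$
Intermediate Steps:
$M = -4$ ($M = -5 - -1 = -5 + 1 = -4$)
$x{\left(V,r \right)} = \frac{1}{V \left(r + \frac{2 V}{4 + r}\right)}$ ($x{\left(V,r \right)} = \frac{1}{V \left(\frac{2 V}{4 + r} + r\right)} = \frac{1}{V \left(r + \frac{2 V}{4 + r}\right)}$)
$d = -1516$
$x{\left(-58,M \right)} - d = \frac{4 - 4}{\left(-58\right) \left(\left(-4\right)^{2} + 2 \left(-58\right) + 4 \left(-4\right)\right)} - -1516 = \left(- \frac{1}{58}\right) \frac{1}{16 - 116 - 16} \cdot 0 + 1516 = \left(- \frac{1}{58}\right) \frac{1}{-116} \cdot 0 + 1516 = \left(- \frac{1}{58}\right) \left(- \frac{1}{116}\right) 0 + 1516 = 0 + 1516 = 1516$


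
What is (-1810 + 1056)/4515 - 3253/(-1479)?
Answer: 4524043/2225895 ≈ 2.0325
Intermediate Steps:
(-1810 + 1056)/4515 - 3253/(-1479) = -754*1/4515 - 3253*(-1/1479) = -754/4515 + 3253/1479 = 4524043/2225895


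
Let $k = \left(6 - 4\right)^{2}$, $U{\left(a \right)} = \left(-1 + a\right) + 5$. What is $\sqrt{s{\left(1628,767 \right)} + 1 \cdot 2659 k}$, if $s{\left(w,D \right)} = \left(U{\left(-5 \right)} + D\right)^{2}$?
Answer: $4 \sqrt{37337} \approx 772.91$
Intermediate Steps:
$U{\left(a \right)} = 4 + a$
$k = 4$ ($k = 2^{2} = 4$)
$s{\left(w,D \right)} = \left(-1 + D\right)^{2}$ ($s{\left(w,D \right)} = \left(\left(4 - 5\right) + D\right)^{2} = \left(-1 + D\right)^{2}$)
$\sqrt{s{\left(1628,767 \right)} + 1 \cdot 2659 k} = \sqrt{\left(-1 + 767\right)^{2} + 1 \cdot 2659 \cdot 4} = \sqrt{766^{2} + 2659 \cdot 4} = \sqrt{586756 + 10636} = \sqrt{597392} = 4 \sqrt{37337}$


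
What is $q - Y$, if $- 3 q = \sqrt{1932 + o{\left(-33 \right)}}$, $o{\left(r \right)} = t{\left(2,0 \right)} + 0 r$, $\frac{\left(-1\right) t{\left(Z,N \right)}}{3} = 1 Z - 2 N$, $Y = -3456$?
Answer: $3456 - \sqrt{214} \approx 3441.4$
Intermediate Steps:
$t{\left(Z,N \right)} = - 3 Z + 6 N$ ($t{\left(Z,N \right)} = - 3 \left(1 Z - 2 N\right) = - 3 \left(Z - 2 N\right) = - 3 Z + 6 N$)
$o{\left(r \right)} = -6$ ($o{\left(r \right)} = \left(\left(-3\right) 2 + 6 \cdot 0\right) + 0 r = \left(-6 + 0\right) + 0 = -6 + 0 = -6$)
$q = - \sqrt{214}$ ($q = - \frac{\sqrt{1932 - 6}}{3} = - \frac{\sqrt{1926}}{3} = - \frac{3 \sqrt{214}}{3} = - \sqrt{214} \approx -14.629$)
$q - Y = - \sqrt{214} - -3456 = - \sqrt{214} + 3456 = 3456 - \sqrt{214}$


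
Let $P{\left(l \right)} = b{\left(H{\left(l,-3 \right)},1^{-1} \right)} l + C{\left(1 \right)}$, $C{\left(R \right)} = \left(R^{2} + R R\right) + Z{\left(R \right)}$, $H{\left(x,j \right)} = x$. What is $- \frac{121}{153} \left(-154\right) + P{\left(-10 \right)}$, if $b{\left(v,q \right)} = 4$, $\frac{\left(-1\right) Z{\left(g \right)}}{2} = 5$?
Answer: $\frac{11290}{153} \approx 73.791$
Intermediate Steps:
$Z{\left(g \right)} = -10$ ($Z{\left(g \right)} = \left(-2\right) 5 = -10$)
$C{\left(R \right)} = -10 + 2 R^{2}$ ($C{\left(R \right)} = \left(R^{2} + R R\right) - 10 = \left(R^{2} + R^{2}\right) - 10 = 2 R^{2} - 10 = -10 + 2 R^{2}$)
$P{\left(l \right)} = -8 + 4 l$ ($P{\left(l \right)} = 4 l - \left(10 - 2 \cdot 1^{2}\right) = 4 l + \left(-10 + 2 \cdot 1\right) = 4 l + \left(-10 + 2\right) = 4 l - 8 = -8 + 4 l$)
$- \frac{121}{153} \left(-154\right) + P{\left(-10 \right)} = - \frac{121}{153} \left(-154\right) + \left(-8 + 4 \left(-10\right)\right) = \left(-121\right) \frac{1}{153} \left(-154\right) - 48 = \left(- \frac{121}{153}\right) \left(-154\right) - 48 = \frac{18634}{153} - 48 = \frac{11290}{153}$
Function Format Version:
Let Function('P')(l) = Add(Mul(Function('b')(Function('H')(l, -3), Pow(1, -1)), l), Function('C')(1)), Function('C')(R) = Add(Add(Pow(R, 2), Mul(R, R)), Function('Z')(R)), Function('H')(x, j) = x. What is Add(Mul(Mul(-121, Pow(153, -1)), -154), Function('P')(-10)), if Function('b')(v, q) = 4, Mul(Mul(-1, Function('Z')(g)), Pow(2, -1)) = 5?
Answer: Rational(11290, 153) ≈ 73.791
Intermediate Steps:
Function('Z')(g) = -10 (Function('Z')(g) = Mul(-2, 5) = -10)
Function('C')(R) = Add(-10, Mul(2, Pow(R, 2))) (Function('C')(R) = Add(Add(Pow(R, 2), Mul(R, R)), -10) = Add(Add(Pow(R, 2), Pow(R, 2)), -10) = Add(Mul(2, Pow(R, 2)), -10) = Add(-10, Mul(2, Pow(R, 2))))
Function('P')(l) = Add(-8, Mul(4, l)) (Function('P')(l) = Add(Mul(4, l), Add(-10, Mul(2, Pow(1, 2)))) = Add(Mul(4, l), Add(-10, Mul(2, 1))) = Add(Mul(4, l), Add(-10, 2)) = Add(Mul(4, l), -8) = Add(-8, Mul(4, l)))
Add(Mul(Mul(-121, Pow(153, -1)), -154), Function('P')(-10)) = Add(Mul(Mul(-121, Pow(153, -1)), -154), Add(-8, Mul(4, -10))) = Add(Mul(Mul(-121, Rational(1, 153)), -154), Add(-8, -40)) = Add(Mul(Rational(-121, 153), -154), -48) = Add(Rational(18634, 153), -48) = Rational(11290, 153)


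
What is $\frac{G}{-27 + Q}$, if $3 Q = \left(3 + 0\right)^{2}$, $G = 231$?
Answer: $- \frac{77}{8} \approx -9.625$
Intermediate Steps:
$Q = 3$ ($Q = \frac{\left(3 + 0\right)^{2}}{3} = \frac{3^{2}}{3} = \frac{1}{3} \cdot 9 = 3$)
$\frac{G}{-27 + Q} = \frac{1}{-27 + 3} \cdot 231 = \frac{1}{-24} \cdot 231 = \left(- \frac{1}{24}\right) 231 = - \frac{77}{8}$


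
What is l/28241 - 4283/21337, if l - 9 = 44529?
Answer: 829351103/602578217 ≈ 1.3763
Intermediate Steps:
l = 44538 (l = 9 + 44529 = 44538)
l/28241 - 4283/21337 = 44538/28241 - 4283/21337 = 829351103/602578217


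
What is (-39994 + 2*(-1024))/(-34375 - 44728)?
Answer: 42042/79103 ≈ 0.53148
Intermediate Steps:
(-39994 + 2*(-1024))/(-34375 - 44728) = (-39994 - 2048)/(-79103) = -42042*(-1/79103) = 42042/79103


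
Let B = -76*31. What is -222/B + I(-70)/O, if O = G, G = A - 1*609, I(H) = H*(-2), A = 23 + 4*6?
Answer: -51269/331018 ≈ -0.15488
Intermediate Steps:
A = 47 (A = 23 + 24 = 47)
I(H) = -2*H
B = -2356
G = -562 (G = 47 - 1*609 = 47 - 609 = -562)
O = -562
-222/B + I(-70)/O = -222/(-2356) - 2*(-70)/(-562) = -222*(-1/2356) + 140*(-1/562) = 111/1178 - 70/281 = -51269/331018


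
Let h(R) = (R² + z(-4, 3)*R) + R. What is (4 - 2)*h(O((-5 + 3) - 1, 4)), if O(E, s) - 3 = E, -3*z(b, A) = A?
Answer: 0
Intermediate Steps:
z(b, A) = -A/3
O(E, s) = 3 + E
h(R) = R² (h(R) = (R² + (-⅓*3)*R) + R = (R² - R) + R = R²)
(4 - 2)*h(O((-5 + 3) - 1, 4)) = (4 - 2)*(3 + ((-5 + 3) - 1))² = 2*(3 + (-2 - 1))² = 2*(3 - 3)² = 2*0² = 2*0 = 0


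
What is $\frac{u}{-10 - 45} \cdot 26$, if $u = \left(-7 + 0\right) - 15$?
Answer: $\frac{52}{5} \approx 10.4$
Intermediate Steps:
$u = -22$ ($u = -7 - 15 = -22$)
$\frac{u}{-10 - 45} \cdot 26 = \frac{1}{-10 - 45} \left(-22\right) 26 = \frac{1}{-55} \left(-22\right) 26 = \left(- \frac{1}{55}\right) \left(-22\right) 26 = \frac{2}{5} \cdot 26 = \frac{52}{5}$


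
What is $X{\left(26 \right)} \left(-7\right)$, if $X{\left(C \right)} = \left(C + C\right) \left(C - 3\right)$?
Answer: $-8372$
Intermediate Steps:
$X{\left(C \right)} = 2 C \left(-3 + C\right)$
$X{\left(26 \right)} \left(-7\right) = 2 \cdot 26 \left(-3 + 26\right) \left(-7\right) = 2 \cdot 26 \cdot 23 \left(-7\right) = 1196 \left(-7\right) = -8372$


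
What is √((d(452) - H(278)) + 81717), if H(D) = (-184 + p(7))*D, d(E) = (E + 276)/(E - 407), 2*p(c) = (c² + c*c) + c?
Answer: √26615290/15 ≈ 343.93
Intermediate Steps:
p(c) = c² + c/2 (p(c) = ((c² + c*c) + c)/2 = ((c² + c²) + c)/2 = (2*c² + c)/2 = (c + 2*c²)/2 = c² + c/2)
d(E) = (276 + E)/(-407 + E)
H(D) = -263*D/2 (H(D) = (-184 + 7*(½ + 7))*D = (-184 + 7*(15/2))*D = (-184 + 105/2)*D = -263*D/2)
√((d(452) - H(278)) + 81717) = √(((276 + 452)/(-407 + 452) - (-263)*278/2) + 81717) = √((728/45 - 1*(-36557)) + 81717) = √(((1/45)*728 + 36557) + 81717) = √((728/45 + 36557) + 81717) = √(1645793/45 + 81717) = √(5323058/45) = √26615290/15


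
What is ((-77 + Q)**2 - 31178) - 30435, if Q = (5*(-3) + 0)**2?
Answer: -39709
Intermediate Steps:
Q = 225 (Q = (-15 + 0)**2 = (-15)**2 = 225)
((-77 + Q)**2 - 31178) - 30435 = ((-77 + 225)**2 - 31178) - 30435 = (148**2 - 31178) - 30435 = (21904 - 31178) - 30435 = -9274 - 30435 = -39709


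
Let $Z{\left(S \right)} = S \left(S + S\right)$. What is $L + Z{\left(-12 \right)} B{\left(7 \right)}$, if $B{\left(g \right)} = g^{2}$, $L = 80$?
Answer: $14192$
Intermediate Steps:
$Z{\left(S \right)} = 2 S^{2}$ ($Z{\left(S \right)} = S 2 S = 2 S^{2}$)
$L + Z{\left(-12 \right)} B{\left(7 \right)} = 80 + 2 \left(-12\right)^{2} \cdot 7^{2} = 80 + 2 \cdot 144 \cdot 49 = 80 + 288 \cdot 49 = 80 + 14112 = 14192$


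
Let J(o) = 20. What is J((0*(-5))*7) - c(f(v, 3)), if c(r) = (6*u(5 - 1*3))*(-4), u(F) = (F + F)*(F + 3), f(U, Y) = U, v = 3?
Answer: 500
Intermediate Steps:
u(F) = 2*F*(3 + F) (u(F) = (2*F)*(3 + F) = 2*F*(3 + F))
c(r) = -480 (c(r) = (6*(2*(5 - 1*3)*(3 + (5 - 1*3))))*(-4) = (6*(2*(5 - 3)*(3 + (5 - 3))))*(-4) = (6*(2*2*(3 + 2)))*(-4) = (6*(2*2*5))*(-4) = (6*20)*(-4) = 120*(-4) = -480)
J((0*(-5))*7) - c(f(v, 3)) = 20 - 1*(-480) = 20 + 480 = 500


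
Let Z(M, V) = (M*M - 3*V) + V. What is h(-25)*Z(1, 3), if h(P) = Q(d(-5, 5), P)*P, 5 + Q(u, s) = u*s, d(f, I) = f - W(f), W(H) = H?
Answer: -625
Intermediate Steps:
Z(M, V) = M² - 2*V (Z(M, V) = (M² - 3*V) + V = M² - 2*V)
d(f, I) = 0 (d(f, I) = f - f = 0)
Q(u, s) = -5 + s*u (Q(u, s) = -5 + u*s = -5 + s*u)
h(P) = -5*P (h(P) = (-5 + P*0)*P = (-5 + 0)*P = -5*P)
h(-25)*Z(1, 3) = (-5*(-25))*(1² - 2*3) = 125*(1 - 6) = 125*(-5) = -625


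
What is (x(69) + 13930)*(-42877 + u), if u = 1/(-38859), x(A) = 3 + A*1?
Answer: -23329535130688/38859 ≈ -6.0036e+8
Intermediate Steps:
x(A) = 3 + A
u = -1/38859 ≈ -2.5734e-5
(x(69) + 13930)*(-42877 + u) = ((3 + 69) + 13930)*(-42877 - 1/38859) = (72 + 13930)*(-1666157344/38859) = 14002*(-1666157344/38859) = -23329535130688/38859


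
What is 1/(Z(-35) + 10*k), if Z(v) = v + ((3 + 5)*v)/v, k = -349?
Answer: -1/3517 ≈ -0.00028433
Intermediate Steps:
Z(v) = 8 + v (Z(v) = v + (8*v)/v = v + 8 = 8 + v)
1/(Z(-35) + 10*k) = 1/((8 - 35) + 10*(-349)) = 1/(-27 - 3490) = 1/(-3517) = -1/3517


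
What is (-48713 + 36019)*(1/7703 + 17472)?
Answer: -1708445054998/7703 ≈ -2.2179e+8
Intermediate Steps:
(-48713 + 36019)*(1/7703 + 17472) = -12694*(1/7703 + 17472) = -12694*134586817/7703 = -1708445054998/7703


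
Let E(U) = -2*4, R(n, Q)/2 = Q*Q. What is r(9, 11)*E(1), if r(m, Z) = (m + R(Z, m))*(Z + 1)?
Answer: -16416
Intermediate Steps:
R(n, Q) = 2*Q**2 (R(n, Q) = 2*(Q*Q) = 2*Q**2)
r(m, Z) = (1 + Z)*(m + 2*m**2) (r(m, Z) = (m + 2*m**2)*(Z + 1) = (m + 2*m**2)*(1 + Z) = (1 + Z)*(m + 2*m**2))
E(U) = -8
r(9, 11)*E(1) = (9*(1 + 11 + 2*9 + 2*11*9))*(-8) = (9*(1 + 11 + 18 + 198))*(-8) = (9*228)*(-8) = 2052*(-8) = -16416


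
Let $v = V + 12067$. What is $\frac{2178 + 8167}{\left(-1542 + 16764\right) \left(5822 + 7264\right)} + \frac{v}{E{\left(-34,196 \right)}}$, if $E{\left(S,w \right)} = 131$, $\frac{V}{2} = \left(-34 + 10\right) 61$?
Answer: $\frac{1820445300983}{26094557052} \approx 69.763$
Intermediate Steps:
$V = -2928$ ($V = 2 \left(-34 + 10\right) 61 = 2 \left(\left(-24\right) 61\right) = 2 \left(-1464\right) = -2928$)
$v = 9139$ ($v = -2928 + 12067 = 9139$)
$\frac{2178 + 8167}{\left(-1542 + 16764\right) \left(5822 + 7264\right)} + \frac{v}{E{\left(-34,196 \right)}} = \frac{2178 + 8167}{\left(-1542 + 16764\right) \left(5822 + 7264\right)} + \frac{9139}{131} = \frac{10345}{15222 \cdot 13086} + 9139 \cdot \frac{1}{131} = \frac{10345}{199195092} + \frac{9139}{131} = \frac{1820445300983}{26094557052}$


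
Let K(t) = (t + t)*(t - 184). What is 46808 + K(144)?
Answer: 35288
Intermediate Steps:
K(t) = 2*t*(-184 + t) (K(t) = (2*t)*(-184 + t) = 2*t*(-184 + t))
46808 + K(144) = 46808 + 2*144*(-184 + 144) = 46808 + 2*144*(-40) = 46808 - 11520 = 35288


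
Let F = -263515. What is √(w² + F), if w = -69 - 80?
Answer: I*√241314 ≈ 491.24*I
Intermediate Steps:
w = -149
√(w² + F) = √((-149)² - 263515) = √(22201 - 263515) = √(-241314) = I*√241314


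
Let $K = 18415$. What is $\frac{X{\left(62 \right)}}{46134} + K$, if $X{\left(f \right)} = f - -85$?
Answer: $\frac{283185919}{15378} \approx 18415.0$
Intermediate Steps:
$X{\left(f \right)} = 85 + f$ ($X{\left(f \right)} = f + 85 = 85 + f$)
$\frac{X{\left(62 \right)}}{46134} + K = \frac{85 + 62}{46134} + 18415 = 147 \cdot \frac{1}{46134} + 18415 = \frac{49}{15378} + 18415 = \frac{283185919}{15378}$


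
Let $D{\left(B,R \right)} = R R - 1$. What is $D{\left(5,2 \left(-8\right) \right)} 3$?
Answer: $765$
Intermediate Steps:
$D{\left(B,R \right)} = -1 + R^{2}$ ($D{\left(B,R \right)} = R^{2} - 1 = -1 + R^{2}$)
$D{\left(5,2 \left(-8\right) \right)} 3 = \left(-1 + \left(2 \left(-8\right)\right)^{2}\right) 3 = \left(-1 + \left(-16\right)^{2}\right) 3 = \left(-1 + 256\right) 3 = 255 \cdot 3 = 765$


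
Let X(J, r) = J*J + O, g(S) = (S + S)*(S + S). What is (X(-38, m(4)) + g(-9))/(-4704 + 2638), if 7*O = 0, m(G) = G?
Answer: -884/1033 ≈ -0.85576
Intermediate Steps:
O = 0 (O = (⅐)*0 = 0)
g(S) = 4*S² (g(S) = (2*S)*(2*S) = 4*S²)
X(J, r) = J² (X(J, r) = J*J + 0 = J² + 0 = J²)
(X(-38, m(4)) + g(-9))/(-4704 + 2638) = ((-38)² + 4*(-9)²)/(-4704 + 2638) = (1444 + 4*81)/(-2066) = (1444 + 324)*(-1/2066) = 1768*(-1/2066) = -884/1033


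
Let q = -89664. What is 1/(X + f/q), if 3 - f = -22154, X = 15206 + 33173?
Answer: 89664/4337832499 ≈ 2.0670e-5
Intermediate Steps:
X = 48379
f = 22157 (f = 3 - 1*(-22154) = 3 + 22154 = 22157)
1/(X + f/q) = 1/(48379 + 22157/(-89664)) = 1/(48379 + 22157*(-1/89664)) = 1/(48379 - 22157/89664) = 1/(4337832499/89664) = 89664/4337832499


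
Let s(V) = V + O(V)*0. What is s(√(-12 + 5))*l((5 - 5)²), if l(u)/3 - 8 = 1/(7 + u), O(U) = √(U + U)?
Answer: 171*I*√7/7 ≈ 64.632*I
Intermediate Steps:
O(U) = √2*√U (O(U) = √(2*U) = √2*√U)
s(V) = V (s(V) = V + (√2*√V)*0 = V + 0 = V)
l(u) = 24 + 3/(7 + u)
s(√(-12 + 5))*l((5 - 5)²) = √(-12 + 5)*(3*(57 + 8*(5 - 5)²)/(7 + (5 - 5)²)) = √(-7)*(3*(57 + 8*0²)/(7 + 0²)) = (I*√7)*(3*(57 + 8*0)/(7 + 0)) = (I*√7)*(3*(57 + 0)/7) = (I*√7)*(3*(⅐)*57) = (I*√7)*(171/7) = 171*I*√7/7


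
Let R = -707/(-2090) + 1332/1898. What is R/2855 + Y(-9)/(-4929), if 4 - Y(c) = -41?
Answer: -81550216481/9303710208650 ≈ -0.0087653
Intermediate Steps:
Y(c) = 45 (Y(c) = 4 - 1*(-41) = 4 + 41 = 45)
R = 2062883/1983410 (R = -707*(-1/2090) + 1332*(1/1898) = 707/2090 + 666/949 = 2062883/1983410 ≈ 1.0401)
R/2855 + Y(-9)/(-4929) = (2062883/1983410)/2855 + 45/(-4929) = (2062883/1983410)*(1/2855) + 45*(-1/4929) = 2062883/5662635550 - 15/1643 = -81550216481/9303710208650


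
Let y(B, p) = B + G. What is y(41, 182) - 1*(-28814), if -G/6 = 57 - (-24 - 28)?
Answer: 28201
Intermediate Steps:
G = -654 (G = -6*(57 - (-24 - 28)) = -6*(57 - 1*(-52)) = -6*(57 + 52) = -6*109 = -654)
y(B, p) = -654 + B (y(B, p) = B - 654 = -654 + B)
y(41, 182) - 1*(-28814) = (-654 + 41) - 1*(-28814) = -613 + 28814 = 28201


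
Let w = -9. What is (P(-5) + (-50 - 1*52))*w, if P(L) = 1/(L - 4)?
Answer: 919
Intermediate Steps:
P(L) = 1/(-4 + L)
(P(-5) + (-50 - 1*52))*w = (1/(-4 - 5) + (-50 - 1*52))*(-9) = (1/(-9) + (-50 - 52))*(-9) = (-⅑ - 102)*(-9) = -919/9*(-9) = 919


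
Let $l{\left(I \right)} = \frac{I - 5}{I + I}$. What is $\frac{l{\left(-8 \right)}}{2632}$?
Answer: $\frac{13}{42112} \approx 0.0003087$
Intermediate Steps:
$l{\left(I \right)} = \frac{-5 + I}{2 I}$
$\frac{l{\left(-8 \right)}}{2632} = \frac{\frac{1}{2} \frac{1}{-8} \left(-5 - 8\right)}{2632} = \frac{\frac{1}{2} \left(- \frac{1}{8}\right) \left(-13\right)}{2632} = \frac{1}{2632} \cdot \frac{13}{16} = \frac{13}{42112}$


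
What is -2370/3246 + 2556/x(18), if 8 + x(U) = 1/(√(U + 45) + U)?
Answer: -2868872435/8881597 + 7668*√7/16417 ≈ -321.78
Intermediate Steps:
x(U) = -8 + 1/(U + √(45 + U)) (x(U) = -8 + 1/(√(U + 45) + U) = -8 + 1/(√(45 + U) + U) = -8 + 1/(U + √(45 + U)))
-2370/3246 + 2556/x(18) = -2370/3246 + 2556/(((1 - 8*18 - 8*√(45 + 18))/(18 + √(45 + 18)))) = -2370*1/3246 + 2556/(((1 - 144 - 24*√7)/(18 + √63))) = -395/541 + 2556/(((1 - 144 - 24*√7)/(18 + 3*√7))) = -395/541 + 2556/(((-143 - 24*√7)/(18 + 3*√7))) = -395/541 + 2556*((18 + 3*√7)/(-143 - 24*√7)) = -395/541 + 2556*(18 + 3*√7)/(-143 - 24*√7)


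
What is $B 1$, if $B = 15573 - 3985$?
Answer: $11588$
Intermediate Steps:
$B = 11588$ ($B = 15573 - 3985 = 11588$)
$B 1 = 11588 \cdot 1 = 11588$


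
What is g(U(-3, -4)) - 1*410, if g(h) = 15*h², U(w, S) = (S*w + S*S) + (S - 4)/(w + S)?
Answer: 604150/49 ≈ 12330.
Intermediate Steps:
U(w, S) = S² + S*w + (-4 + S)/(S + w) (U(w, S) = (S*w + S²) + (-4 + S)/(S + w) = (S² + S*w) + (-4 + S)/(S + w) = S² + S*w + (-4 + S)/(S + w))
g(U(-3, -4)) - 1*410 = 15*((-4 - 4 + (-4)³ - 4*(-3)² + 2*(-3)*(-4)²)/(-4 - 3))² - 1*410 = 15*((-4 - 4 - 64 - 4*9 + 2*(-3)*16)/(-7))² - 410 = 15*(-(-4 - 4 - 64 - 36 - 96)/7)² - 410 = 15*(-⅐*(-204))² - 410 = 15*(204/7)² - 410 = 15*(41616/49) - 410 = 624240/49 - 410 = 604150/49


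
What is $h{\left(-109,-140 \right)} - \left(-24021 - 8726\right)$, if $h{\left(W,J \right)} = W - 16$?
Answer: $32622$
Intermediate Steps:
$h{\left(W,J \right)} = -16 + W$ ($h{\left(W,J \right)} = W + \left(-103 + 87\right) = W - 16 = -16 + W$)
$h{\left(-109,-140 \right)} - \left(-24021 - 8726\right) = \left(-16 - 109\right) - \left(-24021 - 8726\right) = -125 - -32747 = -125 + 32747 = 32622$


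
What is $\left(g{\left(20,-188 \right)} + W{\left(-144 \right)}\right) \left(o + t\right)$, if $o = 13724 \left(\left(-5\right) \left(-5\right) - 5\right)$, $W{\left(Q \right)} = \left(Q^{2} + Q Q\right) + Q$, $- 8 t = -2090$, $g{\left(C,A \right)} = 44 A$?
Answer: $9081846760$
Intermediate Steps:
$t = \frac{1045}{4}$ ($t = \left(- \frac{1}{8}\right) \left(-2090\right) = \frac{1045}{4} \approx 261.25$)
$W{\left(Q \right)} = Q + 2 Q^{2}$ ($W{\left(Q \right)} = \left(Q^{2} + Q^{2}\right) + Q = 2 Q^{2} + Q = Q + 2 Q^{2}$)
$o = 274480$ ($o = 13724 \left(25 - 5\right) = 13724 \cdot 20 = 274480$)
$\left(g{\left(20,-188 \right)} + W{\left(-144 \right)}\right) \left(o + t\right) = \left(44 \left(-188\right) - 144 \left(1 + 2 \left(-144\right)\right)\right) \left(274480 + \frac{1045}{4}\right) = \left(-8272 - 144 \left(1 - 288\right)\right) \frac{1098965}{4} = \left(-8272 - -41328\right) \frac{1098965}{4} = \left(-8272 + 41328\right) \frac{1098965}{4} = 33056 \cdot \frac{1098965}{4} = 9081846760$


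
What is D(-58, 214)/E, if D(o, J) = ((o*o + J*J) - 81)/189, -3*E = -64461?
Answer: 49079/4061043 ≈ 0.012085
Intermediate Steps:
E = 21487 (E = -⅓*(-64461) = 21487)
D(o, J) = -3/7 + J²/189 + o²/189 (D(o, J) = ((o² + J²) - 81)*(1/189) = ((J² + o²) - 81)*(1/189) = (-81 + J² + o²)*(1/189) = -3/7 + J²/189 + o²/189)
D(-58, 214)/E = (-3/7 + (1/189)*214² + (1/189)*(-58)²)/21487 = (-3/7 + (1/189)*45796 + (1/189)*3364)*(1/21487) = (-3/7 + 45796/189 + 3364/189)*(1/21487) = (49079/189)*(1/21487) = 49079/4061043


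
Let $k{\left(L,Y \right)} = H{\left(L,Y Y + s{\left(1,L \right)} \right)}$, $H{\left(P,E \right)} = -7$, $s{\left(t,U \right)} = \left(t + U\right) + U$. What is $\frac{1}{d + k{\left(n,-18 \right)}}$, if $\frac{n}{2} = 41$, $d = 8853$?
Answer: $\frac{1}{8846} \approx 0.00011305$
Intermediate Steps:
$s{\left(t,U \right)} = t + 2 U$ ($s{\left(t,U \right)} = \left(U + t\right) + U = t + 2 U$)
$n = 82$ ($n = 2 \cdot 41 = 82$)
$k{\left(L,Y \right)} = -7$
$\frac{1}{d + k{\left(n,-18 \right)}} = \frac{1}{8853 - 7} = \frac{1}{8846}$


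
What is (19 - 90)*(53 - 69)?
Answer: 1136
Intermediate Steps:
(19 - 90)*(53 - 69) = -71*(-16) = 1136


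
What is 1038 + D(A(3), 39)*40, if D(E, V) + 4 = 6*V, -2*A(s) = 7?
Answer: 10238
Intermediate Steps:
A(s) = -7/2 (A(s) = -1/2*7 = -7/2)
D(E, V) = -4 + 6*V
1038 + D(A(3), 39)*40 = 1038 + (-4 + 6*39)*40 = 1038 + (-4 + 234)*40 = 1038 + 230*40 = 1038 + 9200 = 10238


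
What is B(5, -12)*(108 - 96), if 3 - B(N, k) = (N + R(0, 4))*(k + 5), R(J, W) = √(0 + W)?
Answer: 624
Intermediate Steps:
R(J, W) = √W
B(N, k) = 3 - (2 + N)*(5 + k) (B(N, k) = 3 - (N + √4)*(k + 5) = 3 - (N + 2)*(5 + k) = 3 - (2 + N)*(5 + k))
B(5, -12)*(108 - 96) = (-7 - 5*5 - 2*(-12) - 1*5*(-12))*(108 - 96) = (-7 - 25 + 24 + 60)*12 = 52*12 = 624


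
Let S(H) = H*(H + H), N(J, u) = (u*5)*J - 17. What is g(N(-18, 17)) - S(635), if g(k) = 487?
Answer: -805963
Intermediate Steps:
N(J, u) = -17 + 5*J*u (N(J, u) = (5*u)*J - 17 = 5*J*u - 17 = -17 + 5*J*u)
S(H) = 2*H² (S(H) = H*(2*H) = 2*H²)
g(N(-18, 17)) - S(635) = 487 - 2*635² = 487 - 2*403225 = 487 - 1*806450 = 487 - 806450 = -805963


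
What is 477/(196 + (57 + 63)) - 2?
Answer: -155/316 ≈ -0.49051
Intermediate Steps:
477/(196 + (57 + 63)) - 2 = 477/(196 + 120) - 2 = 477/316 - 2 = -155/316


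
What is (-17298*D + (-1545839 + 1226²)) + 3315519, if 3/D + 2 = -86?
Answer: 144027211/44 ≈ 3.2733e+6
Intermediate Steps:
D = -3/88 (D = 3/(-2 - 86) = 3/(-88) = 3*(-1/88) = -3/88 ≈ -0.034091)
(-17298*D + (-1545839 + 1226²)) + 3315519 = (-17298*(-3/88) + (-1545839 + 1226²)) + 3315519 = (25947/44 + (-1545839 + 1503076)) + 3315519 = (25947/44 - 42763) + 3315519 = -1855625/44 + 3315519 = 144027211/44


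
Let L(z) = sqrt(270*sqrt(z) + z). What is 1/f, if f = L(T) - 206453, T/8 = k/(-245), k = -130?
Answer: -1/(206453 - sqrt(208/49 + 1080*sqrt(13)/7)) ≈ -4.8443e-6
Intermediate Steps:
T = 208/49 (T = 8*(-130/(-245)) = 8*(-130*(-1/245)) = 8*(26/49) = 208/49 ≈ 4.2449)
L(z) = sqrt(z + 270*sqrt(z))
f = -206453 + sqrt(208/49 + 1080*sqrt(13)/7) (f = sqrt(208/49 + 270*sqrt(208/49)) - 206453 = sqrt(208/49 + 270*(4*sqrt(13)/7)) - 206453 = sqrt(208/49 + 1080*sqrt(13)/7) - 206453 = -206453 + sqrt(208/49 + 1080*sqrt(13)/7) ≈ -2.0643e+5)
1/f = 1/(-206453 + 2*sqrt(52 + 1890*sqrt(13))/7)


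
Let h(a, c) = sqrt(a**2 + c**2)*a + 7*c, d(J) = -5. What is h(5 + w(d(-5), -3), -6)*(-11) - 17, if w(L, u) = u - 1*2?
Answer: 445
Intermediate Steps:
w(L, u) = -2 + u (w(L, u) = u - 2 = -2 + u)
h(a, c) = 7*c + a*sqrt(a**2 + c**2) (h(a, c) = a*sqrt(a**2 + c**2) + 7*c = 7*c + a*sqrt(a**2 + c**2))
h(5 + w(d(-5), -3), -6)*(-11) - 17 = (7*(-6) + (5 + (-2 - 3))*sqrt((5 + (-2 - 3))**2 + (-6)**2))*(-11) - 17 = (-42 + (5 - 5)*sqrt((5 - 5)**2 + 36))*(-11) - 17 = (-42 + 0*sqrt(0**2 + 36))*(-11) - 17 = (-42 + 0*sqrt(0 + 36))*(-11) - 17 = (-42 + 0*sqrt(36))*(-11) - 17 = (-42 + 0*6)*(-11) - 17 = (-42 + 0)*(-11) - 17 = -42*(-11) - 17 = 462 - 17 = 445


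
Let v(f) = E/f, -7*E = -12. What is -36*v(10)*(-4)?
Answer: 864/35 ≈ 24.686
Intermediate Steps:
E = 12/7 (E = -1/7*(-12) = 12/7 ≈ 1.7143)
v(f) = 12/(7*f)
-36*v(10)*(-4) = -36*(12/7)/10*(-4) = -36*(12/7)*(1/10)*(-4) = -216*(-4)/35 = -36*(-24/35) = 864/35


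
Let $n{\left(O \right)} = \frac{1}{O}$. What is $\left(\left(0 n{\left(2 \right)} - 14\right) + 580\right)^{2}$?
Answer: $320356$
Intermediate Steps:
$\left(\left(0 n{\left(2 \right)} - 14\right) + 580\right)^{2} = \left(\left(\frac{0}{2} - 14\right) + 580\right)^{2} = \left(\left(0 \cdot \frac{1}{2} - 14\right) + 580\right)^{2} = \left(\left(0 - 14\right) + 580\right)^{2} = \left(-14 + 580\right)^{2} = 566^{2} = 320356$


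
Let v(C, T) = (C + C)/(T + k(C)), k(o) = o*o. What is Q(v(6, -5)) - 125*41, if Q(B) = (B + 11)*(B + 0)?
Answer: -4920889/961 ≈ -5120.6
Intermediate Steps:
k(o) = o²
v(C, T) = 2*C/(T + C²) (v(C, T) = (C + C)/(T + C²) = (2*C)/(T + C²) = 2*C/(T + C²))
Q(B) = B*(11 + B) (Q(B) = (11 + B)*B = B*(11 + B))
Q(v(6, -5)) - 125*41 = (2*6/(-5 + 6²))*(11 + 2*6/(-5 + 6²)) - 125*41 = (2*6/(-5 + 36))*(11 + 2*6/(-5 + 36)) - 5125 = (2*6/31)*(11 + 2*6/31) - 5125 = (2*6*(1/31))*(11 + 2*6*(1/31)) - 5125 = 12*(11 + 12/31)/31 - 5125 = (12/31)*(353/31) - 5125 = 4236/961 - 5125 = -4920889/961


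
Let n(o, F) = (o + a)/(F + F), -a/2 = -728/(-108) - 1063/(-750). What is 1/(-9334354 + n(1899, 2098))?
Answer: -7080750/66094223908471 ≈ -1.0713e-7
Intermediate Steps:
a = -55067/3375 (a = -2*(-728/(-108) - 1063/(-750)) = -2*(-728*(-1/108) - 1063*(-1/750)) = -2*(182/27 + 1063/750) = -2*55067/6750 = -55067/3375 ≈ -16.316)
n(o, F) = (-55067/3375 + o)/(2*F) (n(o, F) = (o - 55067/3375)/(F + F) = (-55067/3375 + o)/((2*F)) = (-55067/3375 + o)*(1/(2*F)) = (-55067/3375 + o)/(2*F))
1/(-9334354 + n(1899, 2098)) = 1/(-9334354 + (1/6750)*(-55067 + 3375*1899)/2098) = 1/(-9334354 + (1/6750)*(1/2098)*(-55067 + 6409125)) = 1/(-9334354 + (1/6750)*(1/2098)*6354058) = 1/(-9334354 + 3177029/7080750) = 1/(-66094223908471/7080750) = -7080750/66094223908471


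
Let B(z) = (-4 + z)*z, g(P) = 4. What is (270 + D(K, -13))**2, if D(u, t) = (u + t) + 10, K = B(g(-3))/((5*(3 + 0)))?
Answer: 71289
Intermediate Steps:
B(z) = z*(-4 + z)
K = 0 (K = (4*(-4 + 4))/((5*(3 + 0))) = (4*0)/((5*3)) = 0/15 = 0*(1/15) = 0)
D(u, t) = 10 + t + u (D(u, t) = (t + u) + 10 = 10 + t + u)
(270 + D(K, -13))**2 = (270 + (10 - 13 + 0))**2 = (270 - 3)**2 = 267**2 = 71289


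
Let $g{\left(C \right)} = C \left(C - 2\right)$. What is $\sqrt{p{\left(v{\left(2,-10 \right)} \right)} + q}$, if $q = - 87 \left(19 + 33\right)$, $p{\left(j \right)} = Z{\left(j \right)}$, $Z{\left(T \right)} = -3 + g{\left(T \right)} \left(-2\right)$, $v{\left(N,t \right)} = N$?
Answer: $3 i \sqrt{503} \approx 67.283 i$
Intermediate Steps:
$g{\left(C \right)} = C \left(-2 + C\right)$
$Z{\left(T \right)} = -3 - 2 T \left(-2 + T\right)$ ($Z{\left(T \right)} = -3 + T \left(-2 + T\right) \left(-2\right) = -3 - 2 T \left(-2 + T\right)$)
$p{\left(j \right)} = -3 - 2 j \left(-2 + j\right)$
$q = -4524$ ($q = \left(-87\right) 52 = -4524$)
$\sqrt{p{\left(v{\left(2,-10 \right)} \right)} + q} = \sqrt{\left(-3 - 4 \left(-2 + 2\right)\right) - 4524} = \sqrt{\left(-3 - 4 \cdot 0\right) - 4524} = \sqrt{\left(-3 + 0\right) - 4524} = \sqrt{-3 - 4524} = \sqrt{-4527} = 3 i \sqrt{503}$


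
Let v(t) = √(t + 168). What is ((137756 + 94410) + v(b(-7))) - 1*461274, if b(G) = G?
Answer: -229108 + √161 ≈ -2.2910e+5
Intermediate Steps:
v(t) = √(168 + t)
((137756 + 94410) + v(b(-7))) - 1*461274 = ((137756 + 94410) + √(168 - 7)) - 1*461274 = (232166 + √161) - 461274 = -229108 + √161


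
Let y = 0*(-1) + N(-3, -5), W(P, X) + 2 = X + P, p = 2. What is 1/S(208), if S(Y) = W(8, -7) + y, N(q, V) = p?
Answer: 1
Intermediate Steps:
N(q, V) = 2
W(P, X) = -2 + P + X (W(P, X) = -2 + (X + P) = -2 + (P + X) = -2 + P + X)
y = 2 (y = 0*(-1) + 2 = 0 + 2 = 2)
S(Y) = 1 (S(Y) = (-2 + 8 - 7) + 2 = -1 + 2 = 1)
1/S(208) = 1/1 = 1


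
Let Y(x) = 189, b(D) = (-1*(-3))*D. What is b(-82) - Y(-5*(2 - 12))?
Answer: -435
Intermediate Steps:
b(D) = 3*D
b(-82) - Y(-5*(2 - 12)) = 3*(-82) - 1*189 = -246 - 189 = -435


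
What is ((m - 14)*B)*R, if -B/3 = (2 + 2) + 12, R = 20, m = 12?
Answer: 1920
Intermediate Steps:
B = -48 (B = -3*((2 + 2) + 12) = -3*(4 + 12) = -3*16 = -48)
((m - 14)*B)*R = ((12 - 14)*(-48))*20 = -2*(-48)*20 = 96*20 = 1920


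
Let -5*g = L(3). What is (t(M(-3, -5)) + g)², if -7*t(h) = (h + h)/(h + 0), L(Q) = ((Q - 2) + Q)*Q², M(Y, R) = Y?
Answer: 68644/1225 ≈ 56.036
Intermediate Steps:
L(Q) = Q²*(-2 + 2*Q) (L(Q) = ((-2 + Q) + Q)*Q² = (-2 + 2*Q)*Q² = Q²*(-2 + 2*Q))
g = -36/5 (g = -2*3²*(-1 + 3)/5 = -2*9*2/5 = -⅕*36 = -36/5 ≈ -7.2000)
t(h) = -2/7 (t(h) = -(h + h)/(7*(h + 0)) = -2*h/(7*h) = -⅐*2 = -2/7)
(t(M(-3, -5)) + g)² = (-2/7 - 36/5)² = (-262/35)² = 68644/1225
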